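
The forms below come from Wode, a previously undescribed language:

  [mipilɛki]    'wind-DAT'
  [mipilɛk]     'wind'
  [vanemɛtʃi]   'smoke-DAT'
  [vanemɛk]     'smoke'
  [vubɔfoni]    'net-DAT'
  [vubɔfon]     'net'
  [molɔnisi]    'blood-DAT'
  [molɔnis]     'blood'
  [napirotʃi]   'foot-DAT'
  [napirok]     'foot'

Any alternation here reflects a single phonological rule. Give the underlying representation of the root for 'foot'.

The root 'foot' surfaces as [napirotʃi] and [napirok], with a stem-final [tʃ] ~ [k] alternation.
If /k/ were underlying and a rule turned it into [tʃ] before the DAT suffix, 'wind' would also alternate; but it has [k] in both [mipilɛki] and [mipilɛk].
The underlying segment must be /tʃ/; palato-alveolar /tʃ/ becomes [k] when no front vowel follows, yielding [k] there.

/napirotʃ/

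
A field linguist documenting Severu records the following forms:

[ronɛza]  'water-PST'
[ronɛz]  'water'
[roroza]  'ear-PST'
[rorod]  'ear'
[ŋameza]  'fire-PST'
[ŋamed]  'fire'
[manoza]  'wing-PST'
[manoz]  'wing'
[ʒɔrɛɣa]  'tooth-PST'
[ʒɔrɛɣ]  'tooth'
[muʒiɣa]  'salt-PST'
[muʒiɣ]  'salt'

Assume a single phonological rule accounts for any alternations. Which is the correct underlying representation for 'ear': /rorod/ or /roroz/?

/rorod/

The stem for 'ear' ends in [z] in [roroza] but [d] in [rorod].
Compare 'wing', with invariant [z] in [manoza] and [manoz]: an analysis with underlying /z/ and a rule producing [d] in isolation would wrongly predict alternation here too.
Therefore /d/ is basic and [z] is derived by intervocalic spirantization (voiced stops become fricatives between vowels).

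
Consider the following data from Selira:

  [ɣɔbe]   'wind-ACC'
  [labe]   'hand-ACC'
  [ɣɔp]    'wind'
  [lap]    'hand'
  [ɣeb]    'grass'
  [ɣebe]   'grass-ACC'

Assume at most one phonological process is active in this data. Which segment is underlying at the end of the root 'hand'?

/p/

The root 'hand' surfaces as [lap] and [labe], with a stem-final [p] ~ [b] alternation.
If /b/ were underlying and a rule turned it into [p] in isolation, 'grass' would also alternate; but it has [b] in both [ɣeb] and [ɣebe].
So /p/ is underlying, and a rule of intervocalic voicing — voiceless stops become voiced between vowels — gives [b].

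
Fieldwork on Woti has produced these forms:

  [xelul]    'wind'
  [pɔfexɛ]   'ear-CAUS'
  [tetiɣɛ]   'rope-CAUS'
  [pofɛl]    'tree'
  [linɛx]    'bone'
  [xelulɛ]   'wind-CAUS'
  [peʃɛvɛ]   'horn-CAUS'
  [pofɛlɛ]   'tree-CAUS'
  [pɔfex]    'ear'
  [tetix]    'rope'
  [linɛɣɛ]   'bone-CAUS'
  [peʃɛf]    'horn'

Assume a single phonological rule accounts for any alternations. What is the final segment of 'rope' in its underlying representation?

/ɣ/

The stem for 'rope' ends in [x] in [tetix] but [ɣ] in [tetiɣɛ].
Compare 'ear', with invariant [x] in [pɔfex] and [pɔfexɛ]: an analysis with underlying /x/ and a rule producing [ɣ] before the CAUS suffix would wrongly predict alternation here too.
Therefore /ɣ/ is basic and [x] is derived by word-final obstruent devoicing (voiced obstruents become voiceless word-finally).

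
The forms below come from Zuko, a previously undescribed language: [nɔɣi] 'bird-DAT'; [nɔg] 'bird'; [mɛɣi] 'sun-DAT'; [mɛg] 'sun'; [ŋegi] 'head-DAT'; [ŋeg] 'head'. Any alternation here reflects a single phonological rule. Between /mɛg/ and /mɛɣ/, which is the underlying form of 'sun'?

/mɛɣ/

'sun' shows [ɣ] ~ [g] at the end of the stem ([mɛɣi] vs [mɛg]).
The stem 'head' ([ŋegi], [ŋeg]) shows [g] unchanged in both environments, so [g] cannot be basic with [ɣ] derived before the DAT suffix.
So /ɣ/ is underlying, and a rule of word-final hardening — voiced fricatives become stops word-finally — gives [g].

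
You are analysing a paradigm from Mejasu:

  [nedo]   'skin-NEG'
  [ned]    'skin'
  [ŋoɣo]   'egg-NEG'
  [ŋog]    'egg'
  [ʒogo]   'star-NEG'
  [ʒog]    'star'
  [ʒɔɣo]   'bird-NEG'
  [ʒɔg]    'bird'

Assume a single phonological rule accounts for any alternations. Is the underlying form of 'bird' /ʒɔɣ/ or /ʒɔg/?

/ʒɔɣ/

The stem for 'bird' ends in [ɣ] in [ʒɔɣo] but [g] in [ʒɔg].
But 'star' keeps [g] in both environments ([ʒogo], [ʒog]), so there is no rule changing /g/ to [ɣ] before the NEG suffix.
The alternation reflects word-final hardening: voiced fricatives become stops word-finally. /ɣ/ is underlying.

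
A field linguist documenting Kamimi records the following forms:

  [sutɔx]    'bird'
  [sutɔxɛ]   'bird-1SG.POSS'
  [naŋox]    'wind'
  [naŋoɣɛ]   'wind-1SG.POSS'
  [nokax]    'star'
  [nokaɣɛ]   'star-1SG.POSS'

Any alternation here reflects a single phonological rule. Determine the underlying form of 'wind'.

The root 'wind' surfaces as [naŋox] and [naŋoɣɛ], with a stem-final [x] ~ [ɣ] alternation.
The stem 'bird' ([sutɔx], [sutɔxɛ]) shows [x] unchanged in both environments, so [x] cannot be basic with [ɣ] derived before the 1SG.POSS suffix.
The alternation reflects word-final obstruent devoicing: voiced obstruents become voiceless word-finally. /ɣ/ is underlying.

/naŋoɣ/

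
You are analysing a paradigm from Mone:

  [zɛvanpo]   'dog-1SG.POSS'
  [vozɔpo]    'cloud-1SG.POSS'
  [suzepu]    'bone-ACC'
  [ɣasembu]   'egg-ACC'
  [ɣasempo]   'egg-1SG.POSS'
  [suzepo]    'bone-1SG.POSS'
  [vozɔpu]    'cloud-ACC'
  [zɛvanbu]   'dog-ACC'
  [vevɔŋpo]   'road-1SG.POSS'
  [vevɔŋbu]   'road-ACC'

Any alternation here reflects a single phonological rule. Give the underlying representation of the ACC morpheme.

The ACC suffix surfaces as [-bu] and [-pu], depending on the final segment of the stem.
The 1SG.POSS suffix, which begins with [p], is invariant after every stem; so [p] is not altered by any rule here.
So the underlying form is /-bu/, and voiced stops become voiceless after a vowel.

/-bu/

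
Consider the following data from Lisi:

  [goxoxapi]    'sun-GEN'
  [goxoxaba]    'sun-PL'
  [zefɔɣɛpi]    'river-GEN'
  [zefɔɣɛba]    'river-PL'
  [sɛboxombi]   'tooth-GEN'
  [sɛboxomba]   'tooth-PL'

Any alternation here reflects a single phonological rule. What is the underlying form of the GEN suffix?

/-pi/

The GEN suffix surfaces as [-bi] and [-pi], depending on the final segment of the stem.
The PL suffix, which begins with [b], is invariant after every stem; so [b] is not altered by any rule here.
The GEN suffix is therefore /-pi/ underlyingly, with post-nasal voicing: voiceless stops become voiced after a nasal.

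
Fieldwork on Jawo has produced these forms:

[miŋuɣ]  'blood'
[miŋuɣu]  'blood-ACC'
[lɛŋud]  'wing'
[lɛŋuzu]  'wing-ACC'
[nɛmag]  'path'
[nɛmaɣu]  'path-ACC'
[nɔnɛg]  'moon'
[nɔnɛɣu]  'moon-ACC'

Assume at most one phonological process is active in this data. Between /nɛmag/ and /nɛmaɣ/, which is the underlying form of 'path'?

The root 'path' surfaces as [nɛmag] and [nɛmaɣu], with a stem-final [g] ~ [ɣ] alternation.
Compare 'blood', with invariant [ɣ] in [miŋuɣ] and [miŋuɣu]: an analysis with underlying /ɣ/ and a rule producing [g] in isolation would wrongly predict alternation here too.
Therefore /g/ is basic and [ɣ] is derived by intervocalic spirantization (voiced stops become fricatives between vowels).

/nɛmag/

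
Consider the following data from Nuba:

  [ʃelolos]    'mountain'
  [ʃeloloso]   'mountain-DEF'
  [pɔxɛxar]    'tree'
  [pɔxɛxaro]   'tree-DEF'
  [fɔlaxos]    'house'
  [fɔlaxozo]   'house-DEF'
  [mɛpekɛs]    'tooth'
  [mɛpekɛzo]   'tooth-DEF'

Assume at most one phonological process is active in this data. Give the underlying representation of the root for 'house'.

/fɔlaxoz/

The root 'house' surfaces as [fɔlaxos] and [fɔlaxozo], with a stem-final [s] ~ [z] alternation.
But 'mountain' keeps [s] in both environments ([ʃelolos], [ʃeloloso]), so there is no rule changing /s/ to [z] before the DEF suffix.
The alternation reflects word-final obstruent devoicing: voiced obstruents become voiceless word-finally. /z/ is underlying.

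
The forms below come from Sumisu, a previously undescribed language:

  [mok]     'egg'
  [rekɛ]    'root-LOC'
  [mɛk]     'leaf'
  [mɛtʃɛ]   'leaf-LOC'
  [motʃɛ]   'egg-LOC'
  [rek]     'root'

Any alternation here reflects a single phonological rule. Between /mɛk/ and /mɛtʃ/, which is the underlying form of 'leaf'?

/mɛtʃ/

The stem for 'leaf' ends in [k] in [mɛk] but [tʃ] in [mɛtʃɛ].
But 'root' keeps [k] in both environments ([rek], [rekɛ]), so there is no rule changing /k/ to [tʃ] before the LOC suffix.
So /tʃ/ is underlying, and a rule of depalatalization — palato-alveolar /tʃ/ becomes [k] when no front vowel follows — gives [k].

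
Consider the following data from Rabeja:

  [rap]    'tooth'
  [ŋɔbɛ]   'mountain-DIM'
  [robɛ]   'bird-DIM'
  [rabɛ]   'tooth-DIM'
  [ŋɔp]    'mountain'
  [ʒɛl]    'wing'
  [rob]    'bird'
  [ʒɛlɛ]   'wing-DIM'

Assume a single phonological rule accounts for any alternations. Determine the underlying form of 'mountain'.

The stem for 'mountain' ends in [b] in [ŋɔbɛ] but [p] in [ŋɔp].
Compare 'bird', with invariant [b] in [robɛ] and [rob]: an analysis with underlying /b/ and a rule producing [p] in isolation would wrongly predict alternation here too.
Therefore /p/ is basic and [b] is derived by intervocalic voicing (voiceless stops become voiced between vowels).
Hence 'mountain' is /ŋɔp/ underlyingly.

/ŋɔp/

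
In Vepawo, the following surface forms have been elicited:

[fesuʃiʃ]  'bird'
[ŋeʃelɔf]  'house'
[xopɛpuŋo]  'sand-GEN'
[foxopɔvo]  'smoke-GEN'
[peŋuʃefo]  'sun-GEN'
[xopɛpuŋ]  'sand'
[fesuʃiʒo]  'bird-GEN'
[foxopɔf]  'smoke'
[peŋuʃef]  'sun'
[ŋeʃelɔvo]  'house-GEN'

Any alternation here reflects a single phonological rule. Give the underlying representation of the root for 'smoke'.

The root 'smoke' surfaces as [foxopɔf] and [foxopɔvo], with a stem-final [f] ~ [v] alternation.
Compare 'sun', with invariant [f] in [peŋuʃef] and [peŋuʃefo]: an analysis with underlying /f/ and a rule producing [v] before the GEN suffix would wrongly predict alternation here too.
So /v/ is underlying, and a rule of word-final obstruent devoicing — voiced obstruents become voiceless word-finally — gives [f].

/foxopɔv/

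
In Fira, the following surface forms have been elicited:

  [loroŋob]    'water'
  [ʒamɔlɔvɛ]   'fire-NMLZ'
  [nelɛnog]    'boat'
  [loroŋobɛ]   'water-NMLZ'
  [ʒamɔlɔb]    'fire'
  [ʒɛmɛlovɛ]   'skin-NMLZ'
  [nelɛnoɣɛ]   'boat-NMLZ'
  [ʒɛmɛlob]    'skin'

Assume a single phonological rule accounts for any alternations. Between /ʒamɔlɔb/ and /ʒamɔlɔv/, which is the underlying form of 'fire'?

/ʒamɔlɔv/

'fire' shows [v] ~ [b] at the end of the stem ([ʒamɔlɔvɛ] vs [ʒamɔlɔb]).
The stem 'water' ([loroŋobɛ], [loroŋob]) shows [b] unchanged in both environments, so [b] cannot be basic with [v] derived before the NMLZ suffix.
Therefore /v/ is basic and [b] is derived by word-final hardening (voiced fricatives become stops word-finally).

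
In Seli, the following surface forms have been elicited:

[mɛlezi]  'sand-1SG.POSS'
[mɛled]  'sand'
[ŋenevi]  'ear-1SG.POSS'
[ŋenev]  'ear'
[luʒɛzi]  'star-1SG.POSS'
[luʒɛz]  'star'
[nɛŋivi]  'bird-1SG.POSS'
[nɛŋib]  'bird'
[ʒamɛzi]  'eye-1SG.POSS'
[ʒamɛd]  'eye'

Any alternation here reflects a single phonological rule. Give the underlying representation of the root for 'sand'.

The stem for 'sand' ends in [z] in [mɛlezi] but [d] in [mɛled].
If /z/ were underlying and a rule turned it into [d] in isolation, 'star' would also alternate; but it has [z] in both [luʒɛzi] and [luʒɛz].
So /d/ is underlying, and a rule of intervocalic spirantization — voiced stops become fricatives between vowels — gives [z].

/mɛled/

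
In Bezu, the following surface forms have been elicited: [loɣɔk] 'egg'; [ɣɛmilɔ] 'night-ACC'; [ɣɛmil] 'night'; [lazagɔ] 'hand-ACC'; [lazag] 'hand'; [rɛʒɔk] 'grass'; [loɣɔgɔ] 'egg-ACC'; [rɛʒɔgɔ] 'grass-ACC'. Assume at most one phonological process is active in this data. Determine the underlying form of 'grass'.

/rɛʒɔk/

The root 'grass' surfaces as [rɛʒɔk] and [rɛʒɔgɔ], with a stem-final [k] ~ [g] alternation.
But 'hand' keeps [g] in both environments ([lazag], [lazagɔ]), so there is no rule changing /g/ to [k] in isolation.
Therefore /k/ is basic and [g] is derived by intervocalic voicing (voiceless stops become voiced between vowels).
The underlying form of 'grass' is therefore /rɛʒɔk/.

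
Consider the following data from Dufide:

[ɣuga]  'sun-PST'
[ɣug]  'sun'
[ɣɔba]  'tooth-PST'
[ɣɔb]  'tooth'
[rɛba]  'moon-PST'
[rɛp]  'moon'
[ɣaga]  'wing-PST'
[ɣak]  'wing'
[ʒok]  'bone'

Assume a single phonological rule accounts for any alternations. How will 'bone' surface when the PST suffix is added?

The root 'wing' surfaces as [ɣaga] and [ɣak], with a stem-final [g] ~ [k] alternation.
If /g/ were underlying and a rule turned it into [k] in isolation, 'sun' would also alternate; but it has [g] in both [ɣuga] and [ɣug].
Therefore /k/ is basic and [g] is derived by intervocalic voicing (voiceless stops become voiced between vowels).
The one attested form of 'bone', [ʒok], shows underlying /ʒok/. Applying the same rule between vowels gives [ʒoga].

[ʒoga]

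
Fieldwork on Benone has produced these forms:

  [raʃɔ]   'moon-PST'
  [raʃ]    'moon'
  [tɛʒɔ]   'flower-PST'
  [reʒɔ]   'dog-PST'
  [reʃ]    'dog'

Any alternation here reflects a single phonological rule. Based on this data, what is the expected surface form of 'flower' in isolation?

[tɛʃ]

In [reʒɔ] and [reʃ] the final segment of 'dog' alternates: [ʒ] ~ [ʃ].
The stem 'moon' ([raʃɔ], [raʃ]) shows [ʃ] unchanged in both environments, so [ʃ] cannot be basic with [ʒ] derived before the PST suffix.
The underlying segment must be /ʒ/; voiced obstruents become voiceless word-finally, yielding [ʃ] there.
From [tɛʒɔ] the stem 'flower' is /tɛʒ/; word-finally this yields [tɛʃ].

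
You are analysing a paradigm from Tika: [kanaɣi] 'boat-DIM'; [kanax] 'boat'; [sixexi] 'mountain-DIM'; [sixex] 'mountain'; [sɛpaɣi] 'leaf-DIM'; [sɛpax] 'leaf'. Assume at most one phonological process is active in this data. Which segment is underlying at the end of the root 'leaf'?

In [sɛpaɣi] and [sɛpax] the final segment of 'leaf' alternates: [ɣ] ~ [x].
Compare 'mountain', with invariant [x] in [sixexi] and [sixex]: an analysis with underlying /x/ and a rule producing [ɣ] before the DIM suffix would wrongly predict alternation here too.
The alternation reflects word-final obstruent devoicing: voiced obstruents become voiceless word-finally. /ɣ/ is underlying.

/ɣ/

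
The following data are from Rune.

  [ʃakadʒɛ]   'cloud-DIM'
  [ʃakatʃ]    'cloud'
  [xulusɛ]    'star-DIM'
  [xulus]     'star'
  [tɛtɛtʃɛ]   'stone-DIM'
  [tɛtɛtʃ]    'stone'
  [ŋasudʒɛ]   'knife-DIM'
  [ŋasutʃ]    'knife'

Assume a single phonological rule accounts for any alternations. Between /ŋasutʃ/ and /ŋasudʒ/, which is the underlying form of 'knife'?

'knife' shows [dʒ] ~ [tʃ] at the end of the stem ([ŋasudʒɛ] vs [ŋasutʃ]).
The stem 'stone' ([tɛtɛtʃɛ], [tɛtɛtʃ]) shows [tʃ] unchanged in both environments, so [tʃ] cannot be basic with [dʒ] derived before the DIM suffix.
The underlying segment must be /dʒ/; voiced obstruents become voiceless word-finally, yielding [tʃ] there.

/ŋasudʒ/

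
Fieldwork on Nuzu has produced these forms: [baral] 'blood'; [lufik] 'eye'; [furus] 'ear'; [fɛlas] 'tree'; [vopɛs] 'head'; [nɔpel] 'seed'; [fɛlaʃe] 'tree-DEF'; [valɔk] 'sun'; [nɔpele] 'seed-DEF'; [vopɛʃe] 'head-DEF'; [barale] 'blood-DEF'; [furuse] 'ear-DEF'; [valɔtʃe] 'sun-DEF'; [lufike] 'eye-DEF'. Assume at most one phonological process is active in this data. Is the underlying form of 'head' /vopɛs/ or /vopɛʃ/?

/vopɛʃ/

In [vopɛs] and [vopɛʃe] the final segment of 'head' alternates: [s] ~ [ʃ].
If /s/ were underlying and a rule turned it into [ʃ] before the DEF suffix, 'ear' would also alternate; but it has [s] in both [furus] and [furuse].
The alternation reflects depalatalization: palato-alveolar /tʃ/ and /ʃ/ become [k] and [s] when no front vowel follows. /ʃ/ is underlying.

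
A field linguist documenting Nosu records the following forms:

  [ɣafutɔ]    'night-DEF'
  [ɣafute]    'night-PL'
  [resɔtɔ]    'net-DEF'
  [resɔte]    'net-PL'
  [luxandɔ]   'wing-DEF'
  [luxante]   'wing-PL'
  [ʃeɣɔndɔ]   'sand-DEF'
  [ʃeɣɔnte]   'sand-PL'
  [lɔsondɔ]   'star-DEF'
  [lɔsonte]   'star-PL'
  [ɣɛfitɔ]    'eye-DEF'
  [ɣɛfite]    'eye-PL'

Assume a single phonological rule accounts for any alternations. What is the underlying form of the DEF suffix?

/-dɔ/

The DEF morpheme has two allomorphs, [-dɔ] and [-tɔ].
By contrast the PL suffix keeps its initial [t] throughout — that segment must be underlying.
So the underlying form is /-dɔ/, and voiced stops become voiceless after a vowel.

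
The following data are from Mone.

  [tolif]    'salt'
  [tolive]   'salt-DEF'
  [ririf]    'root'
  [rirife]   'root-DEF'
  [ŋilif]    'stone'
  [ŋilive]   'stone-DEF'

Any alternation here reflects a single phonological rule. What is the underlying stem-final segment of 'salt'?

In [tolif] and [tolive] the final segment of 'salt' alternates: [f] ~ [v].
If /f/ were underlying and a rule turned it into [v] before the DEF suffix, 'root' would also alternate; but it has [f] in both [ririf] and [rirife].
So /v/ is underlying, and a rule of word-final obstruent devoicing — voiced obstruents become voiceless word-finally — gives [f].

/v/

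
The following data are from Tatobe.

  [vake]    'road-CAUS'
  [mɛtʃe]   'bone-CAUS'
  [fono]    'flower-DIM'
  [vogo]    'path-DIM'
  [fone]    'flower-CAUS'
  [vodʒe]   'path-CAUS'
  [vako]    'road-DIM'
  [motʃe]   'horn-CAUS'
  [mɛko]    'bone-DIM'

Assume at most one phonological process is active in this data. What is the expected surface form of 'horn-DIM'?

[moko]

'bone' shows [tʃ] ~ [k] at the end of the stem ([mɛtʃe] vs [mɛko]).
The stem 'road' ([vake], [vako]) shows [k] unchanged in both environments, so [k] cannot be basic with [tʃ] derived before the CAUS suffix.
So /tʃ/ is underlying, and a rule of depalatalization — palato-alveolar /tʃ/ and /dʒ/ become [k] and [g] when no front vowel follows — gives [k].
The one attested form of 'horn', [motʃe], shows underlying /motʃ/. Applying the same rule when no front vowel follows gives [moko].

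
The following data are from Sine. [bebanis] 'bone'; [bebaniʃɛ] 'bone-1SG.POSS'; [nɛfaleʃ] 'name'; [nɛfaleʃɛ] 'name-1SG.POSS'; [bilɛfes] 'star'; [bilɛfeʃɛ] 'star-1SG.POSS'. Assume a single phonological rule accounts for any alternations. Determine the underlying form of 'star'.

/bilɛfes/

'star' shows [s] ~ [ʃ] at the end of the stem ([bilɛfes] vs [bilɛfeʃɛ]).
If /ʃ/ were underlying and a rule turned it into [s] in isolation, 'name' would also alternate; but it has [ʃ] in both [nɛfaleʃ] and [nɛfaleʃɛ].
The alternation reflects palatalization before a front vowel: /s/ becomes palato-alveolar [ʃ] before a front vowel. /s/ is underlying.
So 'star' = /bilɛfes/.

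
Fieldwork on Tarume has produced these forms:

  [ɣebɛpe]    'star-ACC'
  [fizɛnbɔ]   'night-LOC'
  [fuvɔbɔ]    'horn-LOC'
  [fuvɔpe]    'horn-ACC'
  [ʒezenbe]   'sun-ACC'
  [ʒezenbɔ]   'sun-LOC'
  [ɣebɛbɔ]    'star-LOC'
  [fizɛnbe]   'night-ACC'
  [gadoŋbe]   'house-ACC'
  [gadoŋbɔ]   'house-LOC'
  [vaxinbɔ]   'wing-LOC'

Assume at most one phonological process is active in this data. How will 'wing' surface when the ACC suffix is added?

The ACC morpheme has two allomorphs, [-be] and [-pe].
By contrast the LOC suffix keeps its initial [b] throughout — that segment must be underlying.
The ACC suffix is therefore /-pe/ underlyingly, with post-nasal voicing: voiceless stops become voiced after a nasal.
After 'wing', which ends in a nasal, the suffix surfaces as [-be], giving [vaxinbe].

[vaxinbe]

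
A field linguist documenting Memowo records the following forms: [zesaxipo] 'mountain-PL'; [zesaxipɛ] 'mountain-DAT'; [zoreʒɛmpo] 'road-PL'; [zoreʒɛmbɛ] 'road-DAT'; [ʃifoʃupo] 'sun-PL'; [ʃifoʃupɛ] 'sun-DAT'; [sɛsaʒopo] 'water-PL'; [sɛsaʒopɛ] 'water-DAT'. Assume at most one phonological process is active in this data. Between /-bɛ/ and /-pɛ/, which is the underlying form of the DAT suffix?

The DAT morpheme has two allomorphs, [-bɛ] and [-pɛ].
By contrast the PL suffix keeps its initial [p] throughout — that segment must be underlying.
The DAT suffix is therefore /-bɛ/ underlyingly, with post-vocalic devoicing: voiced stops become voiceless after a vowel.

/-bɛ/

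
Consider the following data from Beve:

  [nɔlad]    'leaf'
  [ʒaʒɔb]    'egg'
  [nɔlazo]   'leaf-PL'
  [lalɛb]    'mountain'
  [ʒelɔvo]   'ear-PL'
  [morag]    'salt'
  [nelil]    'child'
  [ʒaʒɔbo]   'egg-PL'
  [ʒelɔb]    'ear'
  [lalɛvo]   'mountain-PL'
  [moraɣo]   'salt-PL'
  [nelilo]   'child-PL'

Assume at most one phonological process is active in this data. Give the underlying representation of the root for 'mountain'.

'mountain' shows [b] ~ [v] at the end of the stem ([lalɛb] vs [lalɛvo]).
But 'egg' keeps [b] in both environments ([ʒaʒɔb], [ʒaʒɔbo]), so there is no rule changing /b/ to [v] before the PL suffix.
So /v/ is underlying, and a rule of word-final hardening — voiced fricatives become stops word-finally — gives [b].
So 'mountain' = /lalɛv/.

/lalɛv/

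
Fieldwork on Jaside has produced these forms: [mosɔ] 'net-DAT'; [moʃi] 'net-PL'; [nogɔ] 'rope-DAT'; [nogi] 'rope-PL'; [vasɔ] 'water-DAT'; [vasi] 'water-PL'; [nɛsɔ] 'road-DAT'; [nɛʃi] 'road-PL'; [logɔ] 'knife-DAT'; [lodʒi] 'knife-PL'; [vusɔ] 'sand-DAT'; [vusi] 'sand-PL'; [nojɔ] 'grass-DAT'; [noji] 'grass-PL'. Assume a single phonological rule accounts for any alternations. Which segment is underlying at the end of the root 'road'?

The stem for 'road' ends in [s] in [nɛsɔ] but [ʃ] in [nɛʃi].
If /s/ were underlying and a rule turned it into [ʃ] before the PL suffix, 'sand' would also alternate; but it has [s] in both [vusɔ] and [vusi].
The underlying segment must be /ʃ/; palato-alveolar /dʒ/ and /ʃ/ become [g] and [s] when no front vowel follows, yielding [s] there.

/ʃ/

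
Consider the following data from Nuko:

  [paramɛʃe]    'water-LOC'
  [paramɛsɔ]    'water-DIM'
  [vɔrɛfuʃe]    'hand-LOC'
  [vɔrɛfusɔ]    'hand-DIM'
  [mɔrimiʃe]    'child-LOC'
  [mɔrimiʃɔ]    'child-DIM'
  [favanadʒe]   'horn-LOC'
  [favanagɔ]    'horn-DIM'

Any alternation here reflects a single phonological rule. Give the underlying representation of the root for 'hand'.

/vɔrɛfus/

'hand' shows [ʃ] ~ [s] at the end of the stem ([vɔrɛfuʃe] vs [vɔrɛfusɔ]).
The stem 'child' ([mɔrimiʃe], [mɔrimiʃɔ]) shows [ʃ] unchanged in both environments, so [ʃ] cannot be basic with [s] derived before the DIM suffix.
The underlying segment must be /s/; /g/ and /s/ become palato-alveolar [dʒ] and [ʃ] before a front vowel, yielding [ʃ] there.
So 'hand' = /vɔrɛfus/.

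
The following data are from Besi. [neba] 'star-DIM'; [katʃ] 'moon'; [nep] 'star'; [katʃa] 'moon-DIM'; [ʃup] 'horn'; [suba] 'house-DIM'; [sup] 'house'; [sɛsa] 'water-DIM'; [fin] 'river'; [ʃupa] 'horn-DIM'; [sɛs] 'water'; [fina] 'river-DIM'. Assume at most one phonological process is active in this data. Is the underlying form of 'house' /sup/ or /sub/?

In [suba] and [sup] the final segment of 'house' alternates: [b] ~ [p].
But 'horn' keeps [p] in both environments ([ʃupa], [ʃup]), so there is no rule changing /p/ to [b] before the DIM suffix.
The alternation reflects word-final obstruent devoicing: voiced obstruents become voiceless word-finally. /b/ is underlying.

/sub/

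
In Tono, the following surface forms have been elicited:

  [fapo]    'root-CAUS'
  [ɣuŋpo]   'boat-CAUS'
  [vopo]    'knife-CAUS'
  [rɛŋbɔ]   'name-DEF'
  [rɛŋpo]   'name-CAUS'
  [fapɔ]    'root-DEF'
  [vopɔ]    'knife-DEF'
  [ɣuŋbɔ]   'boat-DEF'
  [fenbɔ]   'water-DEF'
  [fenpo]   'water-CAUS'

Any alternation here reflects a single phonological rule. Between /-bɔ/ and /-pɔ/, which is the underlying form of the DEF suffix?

The DEF morpheme has two allomorphs, [-bɔ] and [-pɔ].
By contrast the CAUS suffix keeps its initial [p] throughout — that segment must be underlying.
So the underlying form is /-bɔ/, and voiced stops become voiceless after a vowel.

/-bɔ/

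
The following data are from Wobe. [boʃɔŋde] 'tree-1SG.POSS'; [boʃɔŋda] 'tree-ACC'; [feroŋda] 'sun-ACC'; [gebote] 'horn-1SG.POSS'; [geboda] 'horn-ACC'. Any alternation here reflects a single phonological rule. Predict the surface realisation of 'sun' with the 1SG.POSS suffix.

[feroŋde]

The 1SG.POSS suffix surfaces as [-de] and [-te], depending on the final segment of the stem.
The ACC suffix, which begins with [d], is invariant after every stem; so [d] is not altered by any rule here.
So the underlying form is /-te/, and voiceless stops become voiced after a nasal.
After 'sun', which ends in a nasal, the suffix surfaces as [-de], giving [feroŋde].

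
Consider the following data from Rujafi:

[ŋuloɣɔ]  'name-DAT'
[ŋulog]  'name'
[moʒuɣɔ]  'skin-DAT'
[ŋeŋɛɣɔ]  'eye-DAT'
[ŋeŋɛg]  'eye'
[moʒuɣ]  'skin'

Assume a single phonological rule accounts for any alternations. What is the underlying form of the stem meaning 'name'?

The root 'name' surfaces as [ŋulog] and [ŋuloɣɔ], with a stem-final [g] ~ [ɣ] alternation.
The stem 'skin' ([moʒuɣ], [moʒuɣɔ]) shows [ɣ] unchanged in both environments, so [ɣ] cannot be basic with [g] derived in isolation.
The underlying segment must be /g/; voiced stops become fricatives between vowels, yielding [ɣ] there.

/ŋulog/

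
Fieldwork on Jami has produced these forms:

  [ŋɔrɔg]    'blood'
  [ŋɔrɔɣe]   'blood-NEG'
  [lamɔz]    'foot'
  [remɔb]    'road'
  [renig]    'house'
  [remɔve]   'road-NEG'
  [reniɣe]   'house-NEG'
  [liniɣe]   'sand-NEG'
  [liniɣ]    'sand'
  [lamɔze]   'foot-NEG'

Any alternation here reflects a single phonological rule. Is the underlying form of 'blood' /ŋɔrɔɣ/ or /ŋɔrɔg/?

'blood' shows [ɣ] ~ [g] at the end of the stem ([ŋɔrɔɣe] vs [ŋɔrɔg]).
If /ɣ/ were underlying and a rule turned it into [g] in isolation, 'sand' would also alternate; but it has [ɣ] in both [liniɣe] and [liniɣ].
The alternation reflects intervocalic spirantization: voiced stops become fricatives between vowels. /g/ is underlying.

/ŋɔrɔg/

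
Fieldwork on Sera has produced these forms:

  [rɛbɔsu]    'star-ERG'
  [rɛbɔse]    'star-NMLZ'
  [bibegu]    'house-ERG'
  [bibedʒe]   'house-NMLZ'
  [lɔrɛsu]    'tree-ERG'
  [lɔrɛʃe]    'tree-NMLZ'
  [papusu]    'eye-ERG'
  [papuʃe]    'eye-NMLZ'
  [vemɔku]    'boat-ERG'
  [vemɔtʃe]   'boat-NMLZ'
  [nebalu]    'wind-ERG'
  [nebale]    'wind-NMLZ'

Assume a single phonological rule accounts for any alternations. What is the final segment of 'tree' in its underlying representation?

/ʃ/

The root 'tree' surfaces as [lɔrɛsu] and [lɔrɛʃe], with a stem-final [s] ~ [ʃ] alternation.
If /s/ were underlying and a rule turned it into [ʃ] before the NMLZ suffix, 'star' would also alternate; but it has [s] in both [rɛbɔsu] and [rɛbɔse].
Therefore /ʃ/ is basic and [s] is derived by depalatalization (palato-alveolar /tʃ/, /dʒ/ and /ʃ/ become [k], [g] and [s] when no front vowel follows).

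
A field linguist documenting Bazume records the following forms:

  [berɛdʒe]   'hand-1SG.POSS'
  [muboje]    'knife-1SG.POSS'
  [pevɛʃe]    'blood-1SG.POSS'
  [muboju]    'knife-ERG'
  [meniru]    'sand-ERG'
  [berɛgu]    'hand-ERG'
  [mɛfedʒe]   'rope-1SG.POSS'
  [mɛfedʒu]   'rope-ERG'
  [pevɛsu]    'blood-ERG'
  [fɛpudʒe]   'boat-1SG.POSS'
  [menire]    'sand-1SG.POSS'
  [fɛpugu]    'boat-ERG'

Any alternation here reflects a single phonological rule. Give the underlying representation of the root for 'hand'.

/berɛg/

The root 'hand' surfaces as [berɛdʒe] and [berɛgu], with a stem-final [dʒ] ~ [g] alternation.
Compare 'rope', with invariant [dʒ] in [mɛfedʒe] and [mɛfedʒu]: an analysis with underlying /dʒ/ and a rule producing [g] before the ERG suffix would wrongly predict alternation here too.
So /g/ is underlying, and a rule of palatalization before a front vowel — /g/ and /s/ become palato-alveolar [dʒ] and [ʃ] before a front vowel — gives [dʒ].
The underlying form of 'hand' is therefore /berɛg/.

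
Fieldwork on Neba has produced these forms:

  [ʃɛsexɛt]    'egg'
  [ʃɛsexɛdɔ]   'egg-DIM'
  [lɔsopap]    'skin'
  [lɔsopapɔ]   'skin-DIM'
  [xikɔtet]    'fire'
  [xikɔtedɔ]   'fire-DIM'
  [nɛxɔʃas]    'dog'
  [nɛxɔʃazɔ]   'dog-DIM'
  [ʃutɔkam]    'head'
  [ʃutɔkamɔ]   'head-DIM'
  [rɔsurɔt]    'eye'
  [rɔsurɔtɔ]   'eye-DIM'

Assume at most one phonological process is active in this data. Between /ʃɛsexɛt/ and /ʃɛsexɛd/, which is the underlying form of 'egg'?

/ʃɛsexɛd/

The stem for 'egg' ends in [t] in [ʃɛsexɛt] but [d] in [ʃɛsexɛdɔ].
If /t/ were underlying and a rule turned it into [d] before the DIM suffix, 'eye' would also alternate; but it has [t] in both [rɔsurɔt] and [rɔsurɔtɔ].
The alternation reflects word-final obstruent devoicing: voiced obstruents become voiceless word-finally. /d/ is underlying.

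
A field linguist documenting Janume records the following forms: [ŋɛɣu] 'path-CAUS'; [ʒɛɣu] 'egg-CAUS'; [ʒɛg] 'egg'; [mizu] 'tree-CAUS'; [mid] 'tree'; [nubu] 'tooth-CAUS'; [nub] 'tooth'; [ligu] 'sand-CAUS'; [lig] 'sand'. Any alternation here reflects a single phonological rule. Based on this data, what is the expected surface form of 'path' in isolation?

[ŋɛg]

In [ʒɛɣu] and [ʒɛg] the final segment of 'egg' alternates: [ɣ] ~ [g].
If /g/ were underlying and a rule turned it into [ɣ] before the CAUS suffix, 'sand' would also alternate; but it has [g] in both [ligu] and [lig].
The alternation reflects word-final hardening: voiced fricatives become stops word-finally. /ɣ/ is underlying.
The one attested form of 'path', [ŋɛɣu], shows underlying /ŋɛɣ/. Applying the same rule word-finally gives [ŋɛg].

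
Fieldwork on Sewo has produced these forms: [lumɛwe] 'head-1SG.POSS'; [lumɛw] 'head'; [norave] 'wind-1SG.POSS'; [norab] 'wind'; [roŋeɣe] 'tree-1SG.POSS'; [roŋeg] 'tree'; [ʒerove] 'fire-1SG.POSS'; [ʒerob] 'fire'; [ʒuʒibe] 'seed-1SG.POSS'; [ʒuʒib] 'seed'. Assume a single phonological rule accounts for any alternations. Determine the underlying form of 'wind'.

The stem for 'wind' ends in [v] in [norave] but [b] in [norab].
But 'seed' keeps [b] in both environments ([ʒuʒibe], [ʒuʒib]), so there is no rule changing /b/ to [v] before the 1SG.POSS suffix.
Therefore /v/ is basic and [b] is derived by word-final hardening (voiced fricatives become stops word-finally).

/norav/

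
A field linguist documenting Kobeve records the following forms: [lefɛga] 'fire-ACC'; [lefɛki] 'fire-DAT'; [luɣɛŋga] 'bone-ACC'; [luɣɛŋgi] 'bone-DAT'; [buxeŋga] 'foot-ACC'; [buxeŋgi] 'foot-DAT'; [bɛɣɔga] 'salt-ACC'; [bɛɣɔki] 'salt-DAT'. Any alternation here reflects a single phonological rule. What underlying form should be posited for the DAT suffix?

The DAT morpheme has two allomorphs, [-gi] and [-ki].
The ACC suffix, which begins with [g], is invariant after every stem; so [g] is not altered by any rule here.
The DAT suffix is therefore /-ki/ underlyingly, with post-nasal voicing: voiceless stops become voiced after a nasal.

/-ki/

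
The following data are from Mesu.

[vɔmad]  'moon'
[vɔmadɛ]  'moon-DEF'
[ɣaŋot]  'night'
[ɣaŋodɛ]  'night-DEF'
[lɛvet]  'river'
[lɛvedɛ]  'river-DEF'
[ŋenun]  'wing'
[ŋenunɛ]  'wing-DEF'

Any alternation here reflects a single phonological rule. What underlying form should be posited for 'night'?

In [ɣaŋot] and [ɣaŋodɛ] the final segment of 'night' alternates: [t] ~ [d].
The stem 'moon' ([vɔmad], [vɔmadɛ]) shows [d] unchanged in both environments, so [d] cannot be basic with [t] derived in isolation.
So /t/ is underlying, and a rule of intervocalic voicing — voiceless stops become voiced between vowels — gives [d].
Hence 'night' is /ɣaŋot/ underlyingly.

/ɣaŋot/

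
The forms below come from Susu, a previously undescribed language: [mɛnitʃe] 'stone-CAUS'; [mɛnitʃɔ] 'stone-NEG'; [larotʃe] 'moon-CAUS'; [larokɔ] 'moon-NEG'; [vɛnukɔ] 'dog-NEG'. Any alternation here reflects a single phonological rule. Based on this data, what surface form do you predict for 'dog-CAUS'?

The root 'moon' surfaces as [larotʃe] and [larokɔ], with a stem-final [tʃ] ~ [k] alternation.
But 'stone' keeps [tʃ] in both environments ([mɛnitʃe], [mɛnitʃɔ]), so there is no rule changing /tʃ/ to [k] before the NEG suffix.
The underlying segment must be /k/; /k/ becomes palato-alveolar [tʃ] before a front vowel, yielding [tʃ] there.
From [vɛnukɔ] the stem 'dog' is /vɛnuk/; before a front vowel this yields [vɛnutʃe].

[vɛnutʃe]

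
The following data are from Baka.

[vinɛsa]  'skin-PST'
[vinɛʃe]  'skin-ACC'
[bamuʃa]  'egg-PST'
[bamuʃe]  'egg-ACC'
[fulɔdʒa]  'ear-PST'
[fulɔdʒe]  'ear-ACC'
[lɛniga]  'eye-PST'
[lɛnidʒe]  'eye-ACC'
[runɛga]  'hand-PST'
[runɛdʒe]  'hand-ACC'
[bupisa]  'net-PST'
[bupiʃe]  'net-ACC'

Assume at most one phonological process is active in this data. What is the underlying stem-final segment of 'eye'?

/g/

'eye' shows [g] ~ [dʒ] at the end of the stem ([lɛniga] vs [lɛnidʒe]).
Compare 'ear', with invariant [dʒ] in [fulɔdʒa] and [fulɔdʒe]: an analysis with underlying /dʒ/ and a rule producing [g] before the PST suffix would wrongly predict alternation here too.
The underlying segment must be /g/; /g/ and /s/ become palato-alveolar [dʒ] and [ʃ] before a front vowel, yielding [dʒ] there.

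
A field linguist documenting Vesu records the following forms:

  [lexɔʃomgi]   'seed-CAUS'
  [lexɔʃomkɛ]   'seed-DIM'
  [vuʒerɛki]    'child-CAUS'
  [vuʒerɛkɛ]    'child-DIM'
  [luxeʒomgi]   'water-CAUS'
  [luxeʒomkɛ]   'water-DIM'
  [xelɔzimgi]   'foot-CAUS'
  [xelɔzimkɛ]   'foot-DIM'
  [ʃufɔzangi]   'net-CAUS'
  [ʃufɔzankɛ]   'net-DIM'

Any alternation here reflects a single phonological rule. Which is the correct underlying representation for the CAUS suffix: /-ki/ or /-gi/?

/-gi/

The CAUS morpheme has two allomorphs, [-gi] and [-ki].
By contrast the DIM suffix keeps its initial [k] throughout — that segment must be underlying.
The CAUS suffix is therefore /-gi/ underlyingly, with post-vocalic devoicing: voiced stops become voiceless after a vowel.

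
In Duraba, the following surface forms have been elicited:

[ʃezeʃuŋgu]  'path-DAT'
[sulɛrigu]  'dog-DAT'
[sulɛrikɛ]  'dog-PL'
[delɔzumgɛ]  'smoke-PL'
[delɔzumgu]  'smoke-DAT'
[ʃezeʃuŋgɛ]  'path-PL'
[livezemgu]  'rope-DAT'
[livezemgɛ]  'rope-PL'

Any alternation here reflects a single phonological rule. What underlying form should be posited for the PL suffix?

The PL suffix surfaces as [-gɛ] and [-kɛ], depending on the final segment of the stem.
By contrast the DAT suffix keeps its initial [g] throughout — that segment must be underlying.
The PL suffix is therefore /-kɛ/ underlyingly, with post-nasal voicing: voiceless stops become voiced after a nasal.

/-kɛ/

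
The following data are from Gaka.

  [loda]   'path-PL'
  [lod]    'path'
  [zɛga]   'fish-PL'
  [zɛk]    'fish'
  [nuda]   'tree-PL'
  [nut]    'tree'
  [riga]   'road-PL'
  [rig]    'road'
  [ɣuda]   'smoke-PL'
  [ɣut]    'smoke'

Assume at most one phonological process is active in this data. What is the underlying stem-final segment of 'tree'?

/t/

In [nuda] and [nut] the final segment of 'tree' alternates: [d] ~ [t].
But 'path' keeps [d] in both environments ([loda], [lod]), so there is no rule changing /d/ to [t] in isolation.
The alternation reflects intervocalic voicing: voiceless stops become voiced between vowels. /t/ is underlying.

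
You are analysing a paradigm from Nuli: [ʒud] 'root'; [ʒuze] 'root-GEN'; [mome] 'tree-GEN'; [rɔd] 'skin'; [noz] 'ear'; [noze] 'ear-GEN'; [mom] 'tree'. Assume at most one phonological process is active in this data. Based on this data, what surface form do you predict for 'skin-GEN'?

'root' shows [d] ~ [z] at the end of the stem ([ʒud] vs [ʒuze]).
If /z/ were underlying and a rule turned it into [d] in isolation, 'ear' would also alternate; but it has [z] in both [noz] and [noze].
The underlying segment must be /d/; voiced stops become fricatives between vowels, yielding [z] there.
From [rɔd] the stem 'skin' is /rɔd/; between vowels this yields [rɔze].

[rɔze]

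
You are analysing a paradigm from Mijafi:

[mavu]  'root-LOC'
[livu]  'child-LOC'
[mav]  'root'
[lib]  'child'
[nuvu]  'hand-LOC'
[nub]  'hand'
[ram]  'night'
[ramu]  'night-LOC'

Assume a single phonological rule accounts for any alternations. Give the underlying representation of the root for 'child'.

/lib/

The stem for 'child' ends in [v] in [livu] but [b] in [lib].
But 'root' keeps [v] in both environments ([mavu], [mav]), so there is no rule changing /v/ to [b] in isolation.
So /b/ is underlying, and a rule of intervocalic spirantization — voiced stops become fricatives between vowels — gives [v].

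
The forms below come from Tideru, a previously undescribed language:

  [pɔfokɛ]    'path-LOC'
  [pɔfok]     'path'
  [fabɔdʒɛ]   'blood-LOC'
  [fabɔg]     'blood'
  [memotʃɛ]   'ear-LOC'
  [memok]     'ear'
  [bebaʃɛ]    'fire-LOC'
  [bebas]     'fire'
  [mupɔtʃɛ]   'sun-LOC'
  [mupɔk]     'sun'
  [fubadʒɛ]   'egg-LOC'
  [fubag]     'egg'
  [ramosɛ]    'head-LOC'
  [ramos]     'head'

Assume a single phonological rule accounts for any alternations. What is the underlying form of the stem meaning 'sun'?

/mupɔtʃ/

'sun' shows [tʃ] ~ [k] at the end of the stem ([mupɔtʃɛ] vs [mupɔk]).
If /k/ were underlying and a rule turned it into [tʃ] before the LOC suffix, 'path' would also alternate; but it has [k] in both [pɔfokɛ] and [pɔfok].
Therefore /tʃ/ is basic and [k] is derived by depalatalization (palato-alveolar /tʃ/, /dʒ/ and /ʃ/ become [k], [g] and [s] when no front vowel follows).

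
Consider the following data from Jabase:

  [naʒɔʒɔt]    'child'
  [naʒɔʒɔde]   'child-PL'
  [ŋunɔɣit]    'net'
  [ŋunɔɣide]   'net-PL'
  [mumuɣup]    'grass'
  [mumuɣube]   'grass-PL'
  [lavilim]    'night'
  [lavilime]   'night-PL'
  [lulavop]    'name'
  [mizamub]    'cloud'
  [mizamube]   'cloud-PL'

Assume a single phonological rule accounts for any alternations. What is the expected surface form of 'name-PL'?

[lulavobe]

The root 'grass' surfaces as [mumuɣup] and [mumuɣube], with a stem-final [p] ~ [b] alternation.
But 'cloud' keeps [b] in both environments ([mizamub], [mizamube]), so there is no rule changing /b/ to [p] in isolation.
So /p/ is underlying, and a rule of intervocalic voicing — voiceless stops become voiced between vowels — gives [b].
From [lulavop] the stem 'name' is /lulavop/; between vowels this yields [lulavobe].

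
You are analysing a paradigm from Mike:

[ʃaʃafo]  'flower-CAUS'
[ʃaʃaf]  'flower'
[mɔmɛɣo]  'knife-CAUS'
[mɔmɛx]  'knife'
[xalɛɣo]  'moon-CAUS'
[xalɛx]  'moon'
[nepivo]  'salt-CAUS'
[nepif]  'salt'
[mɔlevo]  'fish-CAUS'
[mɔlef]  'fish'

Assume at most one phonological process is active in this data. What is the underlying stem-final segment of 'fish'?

/v/

In [mɔlevo] and [mɔlef] the final segment of 'fish' alternates: [v] ~ [f].
Compare 'flower', with invariant [f] in [ʃaʃafo] and [ʃaʃaf]: an analysis with underlying /f/ and a rule producing [v] before the CAUS suffix would wrongly predict alternation here too.
The underlying segment must be /v/; voiced obstruents become voiceless word-finally, yielding [f] there.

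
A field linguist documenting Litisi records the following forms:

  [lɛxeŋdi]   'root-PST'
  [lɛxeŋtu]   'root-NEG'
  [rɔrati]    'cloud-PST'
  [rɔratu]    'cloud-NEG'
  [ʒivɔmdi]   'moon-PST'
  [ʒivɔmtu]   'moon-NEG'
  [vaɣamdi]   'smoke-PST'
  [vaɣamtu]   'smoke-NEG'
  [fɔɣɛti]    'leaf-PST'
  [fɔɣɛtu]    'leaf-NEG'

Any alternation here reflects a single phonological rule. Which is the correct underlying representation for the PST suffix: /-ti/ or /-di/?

The PST morpheme has two allomorphs, [-di] and [-ti].
The NEG suffix, which begins with [t], is invariant after every stem; so [t] is not altered by any rule here.
The PST suffix is therefore /-di/ underlyingly, with post-vocalic devoicing: voiced stops become voiceless after a vowel.

/-di/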